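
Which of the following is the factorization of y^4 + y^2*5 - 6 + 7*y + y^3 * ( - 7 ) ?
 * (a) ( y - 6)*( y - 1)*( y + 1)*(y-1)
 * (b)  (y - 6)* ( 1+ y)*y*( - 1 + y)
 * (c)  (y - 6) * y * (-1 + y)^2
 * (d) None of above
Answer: a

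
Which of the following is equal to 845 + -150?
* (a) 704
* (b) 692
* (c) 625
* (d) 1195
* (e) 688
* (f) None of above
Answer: f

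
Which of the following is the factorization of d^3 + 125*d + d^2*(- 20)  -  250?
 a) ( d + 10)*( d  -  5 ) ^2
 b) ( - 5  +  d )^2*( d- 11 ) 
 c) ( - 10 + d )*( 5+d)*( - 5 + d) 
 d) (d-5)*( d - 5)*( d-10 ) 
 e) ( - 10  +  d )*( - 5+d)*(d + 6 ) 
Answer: d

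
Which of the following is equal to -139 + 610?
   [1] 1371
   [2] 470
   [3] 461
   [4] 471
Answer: 4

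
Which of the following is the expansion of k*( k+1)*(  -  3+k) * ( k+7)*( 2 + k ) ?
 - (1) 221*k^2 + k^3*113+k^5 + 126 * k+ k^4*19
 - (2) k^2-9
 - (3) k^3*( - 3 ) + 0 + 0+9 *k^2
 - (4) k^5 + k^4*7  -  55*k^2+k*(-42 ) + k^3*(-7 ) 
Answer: 4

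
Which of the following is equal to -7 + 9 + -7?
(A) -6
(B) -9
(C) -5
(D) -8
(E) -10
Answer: C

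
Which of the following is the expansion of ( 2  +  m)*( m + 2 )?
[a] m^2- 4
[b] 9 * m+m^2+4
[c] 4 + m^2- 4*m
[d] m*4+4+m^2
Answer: d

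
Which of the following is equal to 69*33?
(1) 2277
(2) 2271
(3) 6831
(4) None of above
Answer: 1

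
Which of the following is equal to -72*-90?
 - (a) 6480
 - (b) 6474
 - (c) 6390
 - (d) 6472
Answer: a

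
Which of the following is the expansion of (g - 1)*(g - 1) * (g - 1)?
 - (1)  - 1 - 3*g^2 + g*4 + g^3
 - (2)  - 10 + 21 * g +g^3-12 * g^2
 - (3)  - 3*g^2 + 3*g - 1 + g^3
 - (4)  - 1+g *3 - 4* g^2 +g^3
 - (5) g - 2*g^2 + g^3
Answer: 3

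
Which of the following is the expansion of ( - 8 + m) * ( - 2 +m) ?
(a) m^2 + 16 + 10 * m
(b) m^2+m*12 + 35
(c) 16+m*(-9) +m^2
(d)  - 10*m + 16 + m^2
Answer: d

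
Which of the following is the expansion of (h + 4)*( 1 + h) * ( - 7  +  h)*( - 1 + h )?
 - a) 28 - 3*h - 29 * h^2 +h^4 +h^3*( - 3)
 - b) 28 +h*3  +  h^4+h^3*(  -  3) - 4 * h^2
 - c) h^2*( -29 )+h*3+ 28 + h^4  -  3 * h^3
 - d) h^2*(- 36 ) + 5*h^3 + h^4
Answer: c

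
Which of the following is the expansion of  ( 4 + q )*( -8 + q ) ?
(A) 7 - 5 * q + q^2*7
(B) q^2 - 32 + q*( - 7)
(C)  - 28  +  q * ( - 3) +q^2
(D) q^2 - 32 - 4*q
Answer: D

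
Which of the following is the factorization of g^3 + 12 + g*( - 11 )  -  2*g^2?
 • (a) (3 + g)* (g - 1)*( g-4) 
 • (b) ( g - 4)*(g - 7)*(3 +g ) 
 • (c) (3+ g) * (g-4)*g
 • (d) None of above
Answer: a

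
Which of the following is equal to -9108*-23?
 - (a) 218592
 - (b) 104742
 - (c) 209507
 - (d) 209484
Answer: d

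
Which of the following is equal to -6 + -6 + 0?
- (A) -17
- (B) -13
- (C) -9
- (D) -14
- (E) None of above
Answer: E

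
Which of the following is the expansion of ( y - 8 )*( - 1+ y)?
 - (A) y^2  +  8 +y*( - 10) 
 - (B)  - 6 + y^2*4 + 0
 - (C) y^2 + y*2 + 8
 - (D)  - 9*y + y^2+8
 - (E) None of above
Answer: D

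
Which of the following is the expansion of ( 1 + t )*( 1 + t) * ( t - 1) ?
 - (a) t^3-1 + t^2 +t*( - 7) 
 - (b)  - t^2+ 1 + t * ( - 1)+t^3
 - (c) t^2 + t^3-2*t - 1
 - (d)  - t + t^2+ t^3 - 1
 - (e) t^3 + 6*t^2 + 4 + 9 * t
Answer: d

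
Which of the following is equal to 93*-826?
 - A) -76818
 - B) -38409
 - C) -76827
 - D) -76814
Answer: A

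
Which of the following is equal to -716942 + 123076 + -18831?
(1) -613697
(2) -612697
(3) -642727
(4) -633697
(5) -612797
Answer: 2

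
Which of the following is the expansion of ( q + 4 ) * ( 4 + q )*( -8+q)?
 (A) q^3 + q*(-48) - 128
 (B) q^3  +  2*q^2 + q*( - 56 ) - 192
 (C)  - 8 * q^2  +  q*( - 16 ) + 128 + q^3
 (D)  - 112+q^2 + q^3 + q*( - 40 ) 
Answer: A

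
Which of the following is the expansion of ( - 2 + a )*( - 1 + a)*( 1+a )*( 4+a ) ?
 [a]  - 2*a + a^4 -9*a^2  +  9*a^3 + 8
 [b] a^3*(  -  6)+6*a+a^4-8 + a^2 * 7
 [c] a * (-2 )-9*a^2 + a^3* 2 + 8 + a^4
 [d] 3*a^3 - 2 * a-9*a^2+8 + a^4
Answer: c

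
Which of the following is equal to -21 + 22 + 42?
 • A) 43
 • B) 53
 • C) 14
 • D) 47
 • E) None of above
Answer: A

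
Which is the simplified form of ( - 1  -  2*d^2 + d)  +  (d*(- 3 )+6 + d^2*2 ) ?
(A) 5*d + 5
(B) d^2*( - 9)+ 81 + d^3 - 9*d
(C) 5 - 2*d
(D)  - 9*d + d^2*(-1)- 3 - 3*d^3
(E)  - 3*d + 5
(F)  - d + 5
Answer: C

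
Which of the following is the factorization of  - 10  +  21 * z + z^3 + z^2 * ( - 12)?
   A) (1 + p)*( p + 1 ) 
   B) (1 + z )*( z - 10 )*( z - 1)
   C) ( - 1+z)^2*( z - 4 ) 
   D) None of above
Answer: D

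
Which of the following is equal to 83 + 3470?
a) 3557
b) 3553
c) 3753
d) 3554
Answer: b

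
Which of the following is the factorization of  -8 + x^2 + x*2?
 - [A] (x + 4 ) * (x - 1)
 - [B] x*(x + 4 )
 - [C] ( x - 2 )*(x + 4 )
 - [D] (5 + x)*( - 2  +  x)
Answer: C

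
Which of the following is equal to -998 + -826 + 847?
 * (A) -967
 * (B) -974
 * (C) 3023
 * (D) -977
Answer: D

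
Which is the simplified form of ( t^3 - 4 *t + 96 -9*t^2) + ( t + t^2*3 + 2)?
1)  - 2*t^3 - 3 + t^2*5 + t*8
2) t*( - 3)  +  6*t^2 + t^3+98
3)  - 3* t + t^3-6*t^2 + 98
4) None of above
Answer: 3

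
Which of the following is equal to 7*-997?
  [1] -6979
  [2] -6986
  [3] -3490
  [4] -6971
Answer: 1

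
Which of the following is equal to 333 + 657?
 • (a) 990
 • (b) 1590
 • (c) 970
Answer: a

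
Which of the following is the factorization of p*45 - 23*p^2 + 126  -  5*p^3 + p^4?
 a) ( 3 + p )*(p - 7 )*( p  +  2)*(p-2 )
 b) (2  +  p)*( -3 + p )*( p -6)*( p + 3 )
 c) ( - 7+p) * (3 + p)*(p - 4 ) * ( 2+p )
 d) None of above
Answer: d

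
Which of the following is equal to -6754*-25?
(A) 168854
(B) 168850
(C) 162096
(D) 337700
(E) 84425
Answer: B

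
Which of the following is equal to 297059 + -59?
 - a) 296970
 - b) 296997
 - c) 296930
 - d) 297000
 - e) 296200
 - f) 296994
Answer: d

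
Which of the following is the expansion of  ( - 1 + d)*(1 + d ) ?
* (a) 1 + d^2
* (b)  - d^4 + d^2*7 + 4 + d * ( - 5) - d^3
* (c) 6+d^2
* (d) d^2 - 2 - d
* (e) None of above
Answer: e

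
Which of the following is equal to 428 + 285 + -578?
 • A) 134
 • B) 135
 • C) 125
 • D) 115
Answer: B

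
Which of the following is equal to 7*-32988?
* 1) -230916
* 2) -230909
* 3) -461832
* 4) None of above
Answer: 1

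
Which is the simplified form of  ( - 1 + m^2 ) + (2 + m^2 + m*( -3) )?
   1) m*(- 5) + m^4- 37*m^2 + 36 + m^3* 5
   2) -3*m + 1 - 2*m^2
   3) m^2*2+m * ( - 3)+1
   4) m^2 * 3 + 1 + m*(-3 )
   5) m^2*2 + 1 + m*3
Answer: 3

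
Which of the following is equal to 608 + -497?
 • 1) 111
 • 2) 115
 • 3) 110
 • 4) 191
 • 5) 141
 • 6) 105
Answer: 1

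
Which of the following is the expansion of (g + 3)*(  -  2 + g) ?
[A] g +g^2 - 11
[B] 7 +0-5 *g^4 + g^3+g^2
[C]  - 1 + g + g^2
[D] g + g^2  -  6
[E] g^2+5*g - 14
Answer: D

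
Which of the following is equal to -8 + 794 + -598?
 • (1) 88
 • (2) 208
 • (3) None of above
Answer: 3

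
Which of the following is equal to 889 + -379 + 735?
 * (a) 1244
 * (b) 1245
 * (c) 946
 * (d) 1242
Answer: b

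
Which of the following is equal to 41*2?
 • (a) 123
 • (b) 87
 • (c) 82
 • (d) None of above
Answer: c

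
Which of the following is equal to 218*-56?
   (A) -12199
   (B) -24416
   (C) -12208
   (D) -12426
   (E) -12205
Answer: C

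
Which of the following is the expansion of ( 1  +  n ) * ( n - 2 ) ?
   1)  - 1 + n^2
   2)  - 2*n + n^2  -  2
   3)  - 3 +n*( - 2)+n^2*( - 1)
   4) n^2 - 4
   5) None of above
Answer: 5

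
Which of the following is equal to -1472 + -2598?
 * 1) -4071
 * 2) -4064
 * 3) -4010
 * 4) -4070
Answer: 4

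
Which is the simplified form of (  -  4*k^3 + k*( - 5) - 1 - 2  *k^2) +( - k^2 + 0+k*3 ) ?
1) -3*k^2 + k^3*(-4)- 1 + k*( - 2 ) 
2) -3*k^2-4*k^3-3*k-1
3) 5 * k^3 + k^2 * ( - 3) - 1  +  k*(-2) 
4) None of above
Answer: 1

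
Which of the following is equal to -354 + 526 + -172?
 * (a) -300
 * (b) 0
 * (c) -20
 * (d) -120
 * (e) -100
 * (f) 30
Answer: b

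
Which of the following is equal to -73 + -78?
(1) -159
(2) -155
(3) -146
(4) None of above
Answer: 4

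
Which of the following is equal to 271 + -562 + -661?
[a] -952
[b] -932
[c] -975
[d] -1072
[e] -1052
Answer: a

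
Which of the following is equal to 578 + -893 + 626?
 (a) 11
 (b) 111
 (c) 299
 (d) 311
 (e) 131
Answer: d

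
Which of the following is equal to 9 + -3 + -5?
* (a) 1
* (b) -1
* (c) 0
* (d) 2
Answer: a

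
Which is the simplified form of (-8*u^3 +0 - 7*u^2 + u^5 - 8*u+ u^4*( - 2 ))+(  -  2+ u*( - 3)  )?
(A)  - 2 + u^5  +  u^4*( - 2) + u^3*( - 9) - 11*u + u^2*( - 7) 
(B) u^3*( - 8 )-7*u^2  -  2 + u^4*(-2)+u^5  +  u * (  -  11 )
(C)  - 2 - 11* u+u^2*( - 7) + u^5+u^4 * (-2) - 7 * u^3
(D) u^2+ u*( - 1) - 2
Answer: B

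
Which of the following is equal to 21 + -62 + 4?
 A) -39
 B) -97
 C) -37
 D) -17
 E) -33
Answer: C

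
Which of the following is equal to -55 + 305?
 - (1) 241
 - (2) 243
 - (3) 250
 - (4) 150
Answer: 3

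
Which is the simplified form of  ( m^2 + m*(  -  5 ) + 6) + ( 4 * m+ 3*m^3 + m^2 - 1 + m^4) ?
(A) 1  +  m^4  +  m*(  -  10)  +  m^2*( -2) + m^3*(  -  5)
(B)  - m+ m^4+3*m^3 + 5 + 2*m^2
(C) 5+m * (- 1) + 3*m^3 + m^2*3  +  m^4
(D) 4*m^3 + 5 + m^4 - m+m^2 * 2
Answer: B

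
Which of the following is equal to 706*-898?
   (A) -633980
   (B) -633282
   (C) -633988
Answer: C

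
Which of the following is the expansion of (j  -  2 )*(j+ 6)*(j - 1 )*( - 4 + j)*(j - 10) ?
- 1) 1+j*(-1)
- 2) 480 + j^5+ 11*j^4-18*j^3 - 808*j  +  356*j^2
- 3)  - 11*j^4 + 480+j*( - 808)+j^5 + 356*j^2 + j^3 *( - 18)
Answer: 3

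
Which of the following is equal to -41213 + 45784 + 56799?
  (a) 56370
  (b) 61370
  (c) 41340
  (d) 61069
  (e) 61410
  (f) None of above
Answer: b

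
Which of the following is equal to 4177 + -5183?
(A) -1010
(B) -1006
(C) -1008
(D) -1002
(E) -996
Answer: B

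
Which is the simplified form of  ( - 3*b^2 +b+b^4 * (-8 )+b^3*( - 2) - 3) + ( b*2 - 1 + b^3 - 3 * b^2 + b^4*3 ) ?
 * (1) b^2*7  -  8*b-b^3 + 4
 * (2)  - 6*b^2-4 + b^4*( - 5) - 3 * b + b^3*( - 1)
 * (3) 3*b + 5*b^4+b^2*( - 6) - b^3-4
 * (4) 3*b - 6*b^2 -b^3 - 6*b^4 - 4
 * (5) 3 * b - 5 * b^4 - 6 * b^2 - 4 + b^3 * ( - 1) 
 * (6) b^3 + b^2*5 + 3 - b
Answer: 5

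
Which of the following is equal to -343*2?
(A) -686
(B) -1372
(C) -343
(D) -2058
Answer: A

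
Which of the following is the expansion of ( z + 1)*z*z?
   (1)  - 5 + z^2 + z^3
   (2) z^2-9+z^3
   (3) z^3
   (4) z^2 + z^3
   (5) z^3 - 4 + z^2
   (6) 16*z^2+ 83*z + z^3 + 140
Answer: 4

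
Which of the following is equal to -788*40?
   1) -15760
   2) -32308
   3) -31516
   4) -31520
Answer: 4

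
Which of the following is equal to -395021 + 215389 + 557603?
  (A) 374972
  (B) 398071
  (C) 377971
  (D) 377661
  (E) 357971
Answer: C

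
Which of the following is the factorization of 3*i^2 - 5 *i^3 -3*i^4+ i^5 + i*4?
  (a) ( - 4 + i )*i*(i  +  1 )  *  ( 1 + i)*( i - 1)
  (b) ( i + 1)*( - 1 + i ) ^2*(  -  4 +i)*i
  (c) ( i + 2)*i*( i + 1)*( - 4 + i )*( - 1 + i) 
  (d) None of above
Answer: a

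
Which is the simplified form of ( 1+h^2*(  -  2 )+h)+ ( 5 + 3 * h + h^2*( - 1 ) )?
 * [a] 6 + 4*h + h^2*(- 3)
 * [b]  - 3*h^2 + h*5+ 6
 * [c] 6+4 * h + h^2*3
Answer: a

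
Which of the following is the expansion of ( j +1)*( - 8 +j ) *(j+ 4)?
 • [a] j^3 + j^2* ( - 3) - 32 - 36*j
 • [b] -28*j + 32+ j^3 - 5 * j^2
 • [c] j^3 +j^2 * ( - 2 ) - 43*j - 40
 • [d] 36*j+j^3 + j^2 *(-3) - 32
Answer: a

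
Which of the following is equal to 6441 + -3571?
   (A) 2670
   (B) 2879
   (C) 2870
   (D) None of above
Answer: C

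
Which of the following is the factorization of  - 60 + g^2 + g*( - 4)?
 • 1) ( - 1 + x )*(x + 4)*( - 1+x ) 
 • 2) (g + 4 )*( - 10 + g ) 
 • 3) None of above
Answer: 3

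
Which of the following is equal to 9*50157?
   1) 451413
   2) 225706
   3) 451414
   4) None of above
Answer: 1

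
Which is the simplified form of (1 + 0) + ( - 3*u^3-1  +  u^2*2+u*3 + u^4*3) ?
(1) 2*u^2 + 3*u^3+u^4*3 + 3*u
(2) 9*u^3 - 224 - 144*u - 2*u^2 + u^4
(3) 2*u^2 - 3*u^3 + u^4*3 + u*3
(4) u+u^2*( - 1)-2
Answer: 3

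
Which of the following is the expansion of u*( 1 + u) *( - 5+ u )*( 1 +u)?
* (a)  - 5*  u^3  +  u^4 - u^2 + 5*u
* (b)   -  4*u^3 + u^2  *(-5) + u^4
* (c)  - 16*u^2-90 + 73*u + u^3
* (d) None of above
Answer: d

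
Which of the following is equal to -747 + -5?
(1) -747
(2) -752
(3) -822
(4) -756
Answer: 2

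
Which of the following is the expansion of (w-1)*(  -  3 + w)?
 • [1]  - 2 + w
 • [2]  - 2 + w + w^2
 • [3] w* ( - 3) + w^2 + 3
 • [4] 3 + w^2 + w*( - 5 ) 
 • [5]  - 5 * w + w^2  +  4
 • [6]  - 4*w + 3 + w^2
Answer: 6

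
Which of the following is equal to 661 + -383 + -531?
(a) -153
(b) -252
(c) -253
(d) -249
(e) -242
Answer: c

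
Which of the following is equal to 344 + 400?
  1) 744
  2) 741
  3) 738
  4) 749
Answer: 1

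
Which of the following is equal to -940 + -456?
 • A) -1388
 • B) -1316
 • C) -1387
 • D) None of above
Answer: D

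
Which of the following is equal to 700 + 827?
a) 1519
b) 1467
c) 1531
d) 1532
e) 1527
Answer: e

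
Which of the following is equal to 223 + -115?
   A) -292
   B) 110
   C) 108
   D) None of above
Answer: C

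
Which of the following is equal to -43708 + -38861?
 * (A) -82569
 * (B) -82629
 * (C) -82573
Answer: A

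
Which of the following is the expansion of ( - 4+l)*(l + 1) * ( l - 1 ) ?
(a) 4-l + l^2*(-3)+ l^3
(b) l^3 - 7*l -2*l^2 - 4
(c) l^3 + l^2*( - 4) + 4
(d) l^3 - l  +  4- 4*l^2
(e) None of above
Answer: d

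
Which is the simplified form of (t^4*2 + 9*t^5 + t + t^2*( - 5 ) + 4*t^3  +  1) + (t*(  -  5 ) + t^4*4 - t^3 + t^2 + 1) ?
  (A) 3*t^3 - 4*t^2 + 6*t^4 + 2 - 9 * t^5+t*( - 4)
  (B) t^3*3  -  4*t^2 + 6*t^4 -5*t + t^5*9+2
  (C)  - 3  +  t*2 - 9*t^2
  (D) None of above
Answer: D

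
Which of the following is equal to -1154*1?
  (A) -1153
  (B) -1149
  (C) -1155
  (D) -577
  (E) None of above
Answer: E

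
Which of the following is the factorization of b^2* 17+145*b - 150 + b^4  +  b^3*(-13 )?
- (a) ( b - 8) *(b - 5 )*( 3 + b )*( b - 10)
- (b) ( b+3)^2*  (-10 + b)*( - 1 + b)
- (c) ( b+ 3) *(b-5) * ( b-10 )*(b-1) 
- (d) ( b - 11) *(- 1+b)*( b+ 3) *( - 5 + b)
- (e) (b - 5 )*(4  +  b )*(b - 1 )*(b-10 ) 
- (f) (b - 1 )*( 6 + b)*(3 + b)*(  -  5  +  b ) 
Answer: c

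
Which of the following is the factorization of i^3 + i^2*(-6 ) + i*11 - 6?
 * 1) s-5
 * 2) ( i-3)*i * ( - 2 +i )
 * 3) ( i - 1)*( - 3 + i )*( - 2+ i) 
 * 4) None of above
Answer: 3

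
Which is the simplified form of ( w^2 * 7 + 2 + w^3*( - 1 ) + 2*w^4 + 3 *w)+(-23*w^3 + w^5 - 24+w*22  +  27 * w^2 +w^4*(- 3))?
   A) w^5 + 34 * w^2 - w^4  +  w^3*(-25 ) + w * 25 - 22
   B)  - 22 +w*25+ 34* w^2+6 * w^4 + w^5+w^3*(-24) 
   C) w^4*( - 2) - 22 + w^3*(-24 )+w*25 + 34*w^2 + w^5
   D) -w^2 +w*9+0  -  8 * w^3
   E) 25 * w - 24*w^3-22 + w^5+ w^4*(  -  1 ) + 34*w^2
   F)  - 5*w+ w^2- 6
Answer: E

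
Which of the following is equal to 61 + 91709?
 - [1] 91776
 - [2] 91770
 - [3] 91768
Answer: 2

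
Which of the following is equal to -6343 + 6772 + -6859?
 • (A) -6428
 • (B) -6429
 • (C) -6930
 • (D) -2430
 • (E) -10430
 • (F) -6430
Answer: F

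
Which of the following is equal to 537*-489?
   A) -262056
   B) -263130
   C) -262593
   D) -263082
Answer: C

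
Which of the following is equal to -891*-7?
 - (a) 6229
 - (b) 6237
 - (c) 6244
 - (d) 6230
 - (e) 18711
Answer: b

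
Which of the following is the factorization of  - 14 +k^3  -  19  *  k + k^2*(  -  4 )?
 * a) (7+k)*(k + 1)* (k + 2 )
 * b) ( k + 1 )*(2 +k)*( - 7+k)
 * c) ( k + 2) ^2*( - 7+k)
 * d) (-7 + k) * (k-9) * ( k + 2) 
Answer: b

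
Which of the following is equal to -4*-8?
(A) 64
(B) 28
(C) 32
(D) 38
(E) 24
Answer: C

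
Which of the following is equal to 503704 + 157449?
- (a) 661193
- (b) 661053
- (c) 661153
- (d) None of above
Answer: c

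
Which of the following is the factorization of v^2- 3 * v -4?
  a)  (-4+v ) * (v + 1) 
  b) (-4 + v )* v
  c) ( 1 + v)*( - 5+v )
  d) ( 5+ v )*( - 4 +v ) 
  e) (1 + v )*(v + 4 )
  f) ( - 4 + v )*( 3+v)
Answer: a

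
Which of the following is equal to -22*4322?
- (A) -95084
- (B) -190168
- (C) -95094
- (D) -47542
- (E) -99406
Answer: A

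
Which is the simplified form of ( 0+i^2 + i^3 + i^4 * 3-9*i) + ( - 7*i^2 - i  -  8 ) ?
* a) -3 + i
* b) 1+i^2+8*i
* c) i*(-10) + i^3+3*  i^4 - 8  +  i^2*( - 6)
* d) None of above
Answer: c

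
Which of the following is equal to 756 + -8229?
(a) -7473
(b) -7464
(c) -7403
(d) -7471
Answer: a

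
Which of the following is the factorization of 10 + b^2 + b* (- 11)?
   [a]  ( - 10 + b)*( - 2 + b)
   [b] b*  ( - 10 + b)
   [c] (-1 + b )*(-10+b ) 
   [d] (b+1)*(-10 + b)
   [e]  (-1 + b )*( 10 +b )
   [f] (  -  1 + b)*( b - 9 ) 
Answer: c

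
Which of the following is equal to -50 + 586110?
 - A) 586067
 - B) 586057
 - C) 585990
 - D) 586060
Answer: D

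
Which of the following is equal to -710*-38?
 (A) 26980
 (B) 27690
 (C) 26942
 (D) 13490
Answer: A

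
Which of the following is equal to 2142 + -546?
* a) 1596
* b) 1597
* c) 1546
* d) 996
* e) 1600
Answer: a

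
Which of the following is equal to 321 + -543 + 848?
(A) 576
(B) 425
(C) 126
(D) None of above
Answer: D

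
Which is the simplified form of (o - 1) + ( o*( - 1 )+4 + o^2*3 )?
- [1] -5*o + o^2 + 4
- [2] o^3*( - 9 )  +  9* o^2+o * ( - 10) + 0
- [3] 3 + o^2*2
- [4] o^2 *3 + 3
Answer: 4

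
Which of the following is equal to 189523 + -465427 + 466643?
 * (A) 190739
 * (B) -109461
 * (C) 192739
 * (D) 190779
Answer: A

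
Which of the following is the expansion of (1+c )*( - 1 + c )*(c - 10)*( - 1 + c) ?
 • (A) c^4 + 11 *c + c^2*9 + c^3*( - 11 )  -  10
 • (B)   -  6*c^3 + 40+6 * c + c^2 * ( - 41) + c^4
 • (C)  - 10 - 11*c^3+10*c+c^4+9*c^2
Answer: A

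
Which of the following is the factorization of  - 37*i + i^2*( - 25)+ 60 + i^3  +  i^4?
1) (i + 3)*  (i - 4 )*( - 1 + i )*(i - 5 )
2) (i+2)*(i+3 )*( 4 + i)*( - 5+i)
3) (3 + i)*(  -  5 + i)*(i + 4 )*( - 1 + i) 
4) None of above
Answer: 3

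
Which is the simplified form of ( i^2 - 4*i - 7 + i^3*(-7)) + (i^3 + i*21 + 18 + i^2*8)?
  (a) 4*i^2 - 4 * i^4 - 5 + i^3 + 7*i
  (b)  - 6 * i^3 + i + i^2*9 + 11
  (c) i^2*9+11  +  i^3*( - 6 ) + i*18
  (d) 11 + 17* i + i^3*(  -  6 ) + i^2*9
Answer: d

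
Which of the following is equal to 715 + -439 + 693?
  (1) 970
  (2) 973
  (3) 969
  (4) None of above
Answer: 3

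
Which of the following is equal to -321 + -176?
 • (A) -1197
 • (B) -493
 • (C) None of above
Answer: C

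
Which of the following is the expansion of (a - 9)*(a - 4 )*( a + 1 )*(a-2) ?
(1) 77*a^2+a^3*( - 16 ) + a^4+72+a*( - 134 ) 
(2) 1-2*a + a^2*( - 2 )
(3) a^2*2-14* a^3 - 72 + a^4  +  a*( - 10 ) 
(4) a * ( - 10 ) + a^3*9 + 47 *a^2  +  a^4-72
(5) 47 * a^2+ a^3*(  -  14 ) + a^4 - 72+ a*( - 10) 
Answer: 5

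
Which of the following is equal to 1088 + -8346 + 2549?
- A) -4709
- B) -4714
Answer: A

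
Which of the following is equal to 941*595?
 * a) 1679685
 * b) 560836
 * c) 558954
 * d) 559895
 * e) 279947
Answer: d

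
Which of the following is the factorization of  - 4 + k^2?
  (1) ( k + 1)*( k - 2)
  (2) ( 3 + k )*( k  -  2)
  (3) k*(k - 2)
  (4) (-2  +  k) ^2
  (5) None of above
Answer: 5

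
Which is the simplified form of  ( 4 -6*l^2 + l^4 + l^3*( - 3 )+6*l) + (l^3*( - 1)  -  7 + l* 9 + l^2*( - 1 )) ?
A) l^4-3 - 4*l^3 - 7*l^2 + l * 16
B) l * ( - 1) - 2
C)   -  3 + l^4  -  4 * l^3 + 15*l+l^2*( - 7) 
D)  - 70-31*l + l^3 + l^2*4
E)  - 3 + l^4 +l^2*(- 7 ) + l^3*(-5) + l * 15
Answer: C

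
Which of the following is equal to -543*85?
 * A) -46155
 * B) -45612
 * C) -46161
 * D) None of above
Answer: A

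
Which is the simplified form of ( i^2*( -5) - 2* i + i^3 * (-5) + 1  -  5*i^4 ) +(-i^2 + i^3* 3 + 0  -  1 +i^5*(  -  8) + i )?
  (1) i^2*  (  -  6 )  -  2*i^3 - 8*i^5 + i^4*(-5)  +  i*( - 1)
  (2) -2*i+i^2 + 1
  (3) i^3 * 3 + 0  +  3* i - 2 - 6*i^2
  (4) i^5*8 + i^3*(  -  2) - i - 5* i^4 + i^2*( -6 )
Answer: 1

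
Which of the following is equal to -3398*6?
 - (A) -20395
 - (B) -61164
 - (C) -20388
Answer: C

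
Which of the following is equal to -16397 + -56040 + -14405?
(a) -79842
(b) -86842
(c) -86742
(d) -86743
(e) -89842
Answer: b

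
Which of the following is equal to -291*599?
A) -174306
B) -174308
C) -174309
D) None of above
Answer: C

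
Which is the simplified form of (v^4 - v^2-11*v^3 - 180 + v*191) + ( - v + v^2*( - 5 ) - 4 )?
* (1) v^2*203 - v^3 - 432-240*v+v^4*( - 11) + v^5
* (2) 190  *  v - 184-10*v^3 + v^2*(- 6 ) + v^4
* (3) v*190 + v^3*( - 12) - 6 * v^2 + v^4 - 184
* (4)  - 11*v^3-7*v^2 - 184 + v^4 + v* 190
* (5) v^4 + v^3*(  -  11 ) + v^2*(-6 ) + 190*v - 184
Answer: 5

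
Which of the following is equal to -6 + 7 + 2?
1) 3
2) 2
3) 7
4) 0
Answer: 1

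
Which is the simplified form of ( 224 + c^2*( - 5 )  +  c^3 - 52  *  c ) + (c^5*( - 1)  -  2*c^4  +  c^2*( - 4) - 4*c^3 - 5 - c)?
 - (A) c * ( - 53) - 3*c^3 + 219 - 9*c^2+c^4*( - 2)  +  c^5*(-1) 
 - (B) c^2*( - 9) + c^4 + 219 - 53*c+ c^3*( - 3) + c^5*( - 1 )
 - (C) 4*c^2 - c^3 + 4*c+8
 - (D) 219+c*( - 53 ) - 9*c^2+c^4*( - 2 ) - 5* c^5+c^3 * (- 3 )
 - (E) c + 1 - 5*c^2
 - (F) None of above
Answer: A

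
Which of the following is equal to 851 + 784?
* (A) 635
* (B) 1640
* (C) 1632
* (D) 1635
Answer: D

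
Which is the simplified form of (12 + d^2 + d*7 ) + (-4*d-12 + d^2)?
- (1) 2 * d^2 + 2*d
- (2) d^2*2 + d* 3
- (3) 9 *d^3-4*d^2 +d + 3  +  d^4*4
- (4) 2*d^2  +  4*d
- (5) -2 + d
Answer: 2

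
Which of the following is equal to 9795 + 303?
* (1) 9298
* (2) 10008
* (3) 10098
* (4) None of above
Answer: 3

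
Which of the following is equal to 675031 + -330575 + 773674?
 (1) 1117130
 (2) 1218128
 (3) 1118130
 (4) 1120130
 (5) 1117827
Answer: 3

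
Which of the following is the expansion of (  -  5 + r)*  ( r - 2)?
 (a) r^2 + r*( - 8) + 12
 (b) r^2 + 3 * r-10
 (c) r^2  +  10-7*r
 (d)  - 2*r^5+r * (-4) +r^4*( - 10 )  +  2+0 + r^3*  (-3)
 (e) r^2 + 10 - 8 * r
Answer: c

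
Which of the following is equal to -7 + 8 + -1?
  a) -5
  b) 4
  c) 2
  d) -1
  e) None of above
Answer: e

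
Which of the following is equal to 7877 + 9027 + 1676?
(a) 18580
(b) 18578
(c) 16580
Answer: a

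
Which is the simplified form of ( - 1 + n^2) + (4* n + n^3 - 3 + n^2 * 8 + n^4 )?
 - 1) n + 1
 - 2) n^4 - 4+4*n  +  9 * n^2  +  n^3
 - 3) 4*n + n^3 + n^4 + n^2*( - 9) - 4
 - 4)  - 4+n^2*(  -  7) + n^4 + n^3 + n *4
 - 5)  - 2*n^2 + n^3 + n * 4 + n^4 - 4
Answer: 2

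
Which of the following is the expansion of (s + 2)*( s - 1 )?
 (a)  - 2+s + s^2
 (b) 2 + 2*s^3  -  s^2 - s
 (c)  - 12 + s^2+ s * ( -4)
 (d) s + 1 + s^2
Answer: a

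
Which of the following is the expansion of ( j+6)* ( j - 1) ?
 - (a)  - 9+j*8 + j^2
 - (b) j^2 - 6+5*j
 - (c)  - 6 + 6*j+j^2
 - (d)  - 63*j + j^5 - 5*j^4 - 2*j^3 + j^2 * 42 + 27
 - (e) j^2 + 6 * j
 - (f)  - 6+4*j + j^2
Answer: b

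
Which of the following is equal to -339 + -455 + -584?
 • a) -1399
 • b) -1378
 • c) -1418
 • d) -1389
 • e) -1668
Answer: b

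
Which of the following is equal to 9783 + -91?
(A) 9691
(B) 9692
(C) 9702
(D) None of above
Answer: B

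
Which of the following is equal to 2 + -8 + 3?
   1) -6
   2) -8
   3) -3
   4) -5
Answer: 3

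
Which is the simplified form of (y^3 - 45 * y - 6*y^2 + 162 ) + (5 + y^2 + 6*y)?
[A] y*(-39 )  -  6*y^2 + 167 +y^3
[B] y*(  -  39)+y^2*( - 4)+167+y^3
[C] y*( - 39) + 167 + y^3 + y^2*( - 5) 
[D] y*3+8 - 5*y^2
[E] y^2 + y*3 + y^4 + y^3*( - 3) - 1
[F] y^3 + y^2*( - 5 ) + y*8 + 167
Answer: C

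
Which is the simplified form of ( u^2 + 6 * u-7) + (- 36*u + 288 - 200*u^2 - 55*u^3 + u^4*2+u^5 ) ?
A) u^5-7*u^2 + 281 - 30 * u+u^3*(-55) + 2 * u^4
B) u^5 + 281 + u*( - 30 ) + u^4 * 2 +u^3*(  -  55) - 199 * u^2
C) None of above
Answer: B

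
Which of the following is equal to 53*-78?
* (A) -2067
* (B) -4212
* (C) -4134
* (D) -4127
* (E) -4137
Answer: C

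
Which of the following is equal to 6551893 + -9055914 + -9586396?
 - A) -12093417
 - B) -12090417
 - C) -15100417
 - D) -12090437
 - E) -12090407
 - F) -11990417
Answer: B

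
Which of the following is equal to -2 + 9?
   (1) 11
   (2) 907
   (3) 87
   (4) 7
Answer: 4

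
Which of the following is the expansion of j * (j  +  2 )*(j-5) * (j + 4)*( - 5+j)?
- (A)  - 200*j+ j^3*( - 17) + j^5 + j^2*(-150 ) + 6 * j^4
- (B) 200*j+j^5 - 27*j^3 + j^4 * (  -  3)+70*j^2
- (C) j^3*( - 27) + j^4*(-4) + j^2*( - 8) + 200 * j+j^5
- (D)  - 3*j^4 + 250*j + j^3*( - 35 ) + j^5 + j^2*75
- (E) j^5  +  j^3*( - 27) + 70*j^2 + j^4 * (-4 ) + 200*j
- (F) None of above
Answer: E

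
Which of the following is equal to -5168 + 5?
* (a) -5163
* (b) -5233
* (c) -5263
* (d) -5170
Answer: a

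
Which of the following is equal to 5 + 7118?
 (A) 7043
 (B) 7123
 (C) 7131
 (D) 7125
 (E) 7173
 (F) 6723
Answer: B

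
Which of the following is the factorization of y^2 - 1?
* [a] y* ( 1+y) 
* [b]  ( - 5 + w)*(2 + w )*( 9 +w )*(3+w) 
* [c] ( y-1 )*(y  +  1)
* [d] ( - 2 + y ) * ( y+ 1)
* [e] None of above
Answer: c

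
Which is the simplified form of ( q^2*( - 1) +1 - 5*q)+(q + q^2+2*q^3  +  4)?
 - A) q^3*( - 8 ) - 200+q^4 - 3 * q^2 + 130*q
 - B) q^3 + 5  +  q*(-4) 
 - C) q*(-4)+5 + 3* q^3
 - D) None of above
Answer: D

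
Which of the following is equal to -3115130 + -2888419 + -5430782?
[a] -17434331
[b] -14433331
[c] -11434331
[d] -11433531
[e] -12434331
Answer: c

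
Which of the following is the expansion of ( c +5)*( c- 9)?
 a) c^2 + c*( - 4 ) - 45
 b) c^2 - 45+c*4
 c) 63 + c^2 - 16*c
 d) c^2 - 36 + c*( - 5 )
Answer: a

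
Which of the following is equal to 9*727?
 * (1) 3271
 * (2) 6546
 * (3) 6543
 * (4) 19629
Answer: 3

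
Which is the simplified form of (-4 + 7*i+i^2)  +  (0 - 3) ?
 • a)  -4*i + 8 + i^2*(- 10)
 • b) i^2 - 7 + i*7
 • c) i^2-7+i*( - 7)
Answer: b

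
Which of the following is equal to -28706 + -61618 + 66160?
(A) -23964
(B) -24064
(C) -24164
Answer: C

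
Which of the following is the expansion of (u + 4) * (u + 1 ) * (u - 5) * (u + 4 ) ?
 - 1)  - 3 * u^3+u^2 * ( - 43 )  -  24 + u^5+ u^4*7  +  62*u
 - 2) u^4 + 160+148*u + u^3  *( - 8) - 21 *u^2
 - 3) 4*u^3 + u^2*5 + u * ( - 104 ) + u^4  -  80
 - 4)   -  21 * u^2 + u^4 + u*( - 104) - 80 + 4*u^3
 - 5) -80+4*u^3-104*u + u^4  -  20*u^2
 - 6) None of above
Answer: 4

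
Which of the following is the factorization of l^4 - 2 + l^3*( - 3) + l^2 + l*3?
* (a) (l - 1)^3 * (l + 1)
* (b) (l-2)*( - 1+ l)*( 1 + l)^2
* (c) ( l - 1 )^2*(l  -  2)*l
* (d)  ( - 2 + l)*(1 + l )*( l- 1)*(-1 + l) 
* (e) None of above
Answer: d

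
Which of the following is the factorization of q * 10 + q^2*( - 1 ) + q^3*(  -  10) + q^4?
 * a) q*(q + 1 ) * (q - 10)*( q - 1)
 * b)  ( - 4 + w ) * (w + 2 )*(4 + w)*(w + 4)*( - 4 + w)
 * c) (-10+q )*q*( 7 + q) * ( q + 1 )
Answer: a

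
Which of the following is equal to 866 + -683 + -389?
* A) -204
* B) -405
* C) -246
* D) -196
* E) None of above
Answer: E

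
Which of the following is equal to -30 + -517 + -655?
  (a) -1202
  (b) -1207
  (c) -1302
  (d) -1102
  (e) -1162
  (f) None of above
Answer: a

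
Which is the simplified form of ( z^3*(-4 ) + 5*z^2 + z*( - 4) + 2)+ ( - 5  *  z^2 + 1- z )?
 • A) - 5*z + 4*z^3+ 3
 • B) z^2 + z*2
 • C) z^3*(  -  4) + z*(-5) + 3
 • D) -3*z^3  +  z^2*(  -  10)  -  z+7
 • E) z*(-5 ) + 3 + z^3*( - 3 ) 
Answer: C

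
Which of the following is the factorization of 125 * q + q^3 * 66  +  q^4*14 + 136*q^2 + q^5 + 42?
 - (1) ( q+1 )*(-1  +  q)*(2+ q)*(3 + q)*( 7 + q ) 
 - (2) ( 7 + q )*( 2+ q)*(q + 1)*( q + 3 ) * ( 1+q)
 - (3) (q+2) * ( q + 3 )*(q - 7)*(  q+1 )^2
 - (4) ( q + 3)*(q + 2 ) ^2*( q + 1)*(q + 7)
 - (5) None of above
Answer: 2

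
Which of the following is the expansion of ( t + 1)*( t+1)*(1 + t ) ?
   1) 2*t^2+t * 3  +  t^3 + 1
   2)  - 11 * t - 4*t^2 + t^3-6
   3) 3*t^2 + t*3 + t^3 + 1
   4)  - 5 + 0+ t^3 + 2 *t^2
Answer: 3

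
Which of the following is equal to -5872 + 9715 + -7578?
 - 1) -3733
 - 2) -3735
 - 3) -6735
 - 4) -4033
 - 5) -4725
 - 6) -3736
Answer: 2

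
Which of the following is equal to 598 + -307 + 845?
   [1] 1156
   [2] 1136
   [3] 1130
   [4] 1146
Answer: 2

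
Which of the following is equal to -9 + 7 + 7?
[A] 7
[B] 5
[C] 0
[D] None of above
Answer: B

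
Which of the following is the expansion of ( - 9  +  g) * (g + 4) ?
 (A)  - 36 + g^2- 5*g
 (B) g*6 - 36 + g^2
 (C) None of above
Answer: A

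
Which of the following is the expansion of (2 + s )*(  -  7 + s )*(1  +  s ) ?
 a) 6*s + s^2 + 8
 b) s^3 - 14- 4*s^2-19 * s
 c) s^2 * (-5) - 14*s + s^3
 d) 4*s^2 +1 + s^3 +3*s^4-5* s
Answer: b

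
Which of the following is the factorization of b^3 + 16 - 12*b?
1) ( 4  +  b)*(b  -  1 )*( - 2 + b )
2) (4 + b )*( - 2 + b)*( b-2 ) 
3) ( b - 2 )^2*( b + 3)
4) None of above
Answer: 2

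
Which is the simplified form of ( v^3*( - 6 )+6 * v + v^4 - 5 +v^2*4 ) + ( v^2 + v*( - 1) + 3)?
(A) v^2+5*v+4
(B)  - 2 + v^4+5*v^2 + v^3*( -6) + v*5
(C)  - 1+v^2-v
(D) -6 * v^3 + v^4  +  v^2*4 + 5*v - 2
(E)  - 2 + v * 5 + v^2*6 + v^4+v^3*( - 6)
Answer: B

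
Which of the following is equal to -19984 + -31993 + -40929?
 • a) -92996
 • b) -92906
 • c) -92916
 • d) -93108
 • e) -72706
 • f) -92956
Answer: b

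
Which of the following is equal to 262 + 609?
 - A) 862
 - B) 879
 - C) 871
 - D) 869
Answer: C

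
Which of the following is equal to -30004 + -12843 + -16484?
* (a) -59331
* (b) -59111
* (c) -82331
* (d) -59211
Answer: a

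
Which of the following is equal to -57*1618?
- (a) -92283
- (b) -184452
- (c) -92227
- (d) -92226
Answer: d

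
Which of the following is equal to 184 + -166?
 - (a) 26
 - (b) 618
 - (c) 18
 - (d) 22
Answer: c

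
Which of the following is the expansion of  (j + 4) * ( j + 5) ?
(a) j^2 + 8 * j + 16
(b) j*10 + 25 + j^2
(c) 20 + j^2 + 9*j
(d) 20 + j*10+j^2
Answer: c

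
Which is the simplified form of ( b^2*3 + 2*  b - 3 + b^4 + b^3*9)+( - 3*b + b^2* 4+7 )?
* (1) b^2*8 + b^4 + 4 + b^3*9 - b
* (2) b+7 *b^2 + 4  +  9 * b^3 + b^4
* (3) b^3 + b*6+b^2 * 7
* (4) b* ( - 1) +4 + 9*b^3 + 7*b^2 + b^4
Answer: 4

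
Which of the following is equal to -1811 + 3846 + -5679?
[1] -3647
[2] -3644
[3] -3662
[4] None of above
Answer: 2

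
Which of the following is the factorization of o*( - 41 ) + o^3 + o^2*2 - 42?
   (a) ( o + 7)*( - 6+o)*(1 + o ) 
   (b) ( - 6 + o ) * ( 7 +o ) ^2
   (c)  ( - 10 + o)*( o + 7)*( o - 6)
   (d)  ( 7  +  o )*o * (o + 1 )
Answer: a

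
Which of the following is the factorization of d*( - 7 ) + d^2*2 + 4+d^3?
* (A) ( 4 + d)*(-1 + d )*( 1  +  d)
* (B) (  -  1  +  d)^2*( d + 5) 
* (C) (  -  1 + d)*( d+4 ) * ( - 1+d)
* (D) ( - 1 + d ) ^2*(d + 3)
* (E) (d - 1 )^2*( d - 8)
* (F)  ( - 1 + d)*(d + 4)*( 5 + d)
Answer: C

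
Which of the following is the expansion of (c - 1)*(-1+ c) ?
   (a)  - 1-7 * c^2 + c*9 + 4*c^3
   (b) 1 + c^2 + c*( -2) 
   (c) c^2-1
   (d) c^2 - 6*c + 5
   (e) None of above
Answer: b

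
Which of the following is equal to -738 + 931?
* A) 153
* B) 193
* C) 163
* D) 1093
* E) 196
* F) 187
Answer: B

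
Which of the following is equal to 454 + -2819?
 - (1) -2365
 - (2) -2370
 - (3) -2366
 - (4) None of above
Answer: 1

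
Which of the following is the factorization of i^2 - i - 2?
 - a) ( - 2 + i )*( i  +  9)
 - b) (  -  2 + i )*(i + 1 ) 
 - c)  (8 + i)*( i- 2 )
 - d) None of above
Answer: b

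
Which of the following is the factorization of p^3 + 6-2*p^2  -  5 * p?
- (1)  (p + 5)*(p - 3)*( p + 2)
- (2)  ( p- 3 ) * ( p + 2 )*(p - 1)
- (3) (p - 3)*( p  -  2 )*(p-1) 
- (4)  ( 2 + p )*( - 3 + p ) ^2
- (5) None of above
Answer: 2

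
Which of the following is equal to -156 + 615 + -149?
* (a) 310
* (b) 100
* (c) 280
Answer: a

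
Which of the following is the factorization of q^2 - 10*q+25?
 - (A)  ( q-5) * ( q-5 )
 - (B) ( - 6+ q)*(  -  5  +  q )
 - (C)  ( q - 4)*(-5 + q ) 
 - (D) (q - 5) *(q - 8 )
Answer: A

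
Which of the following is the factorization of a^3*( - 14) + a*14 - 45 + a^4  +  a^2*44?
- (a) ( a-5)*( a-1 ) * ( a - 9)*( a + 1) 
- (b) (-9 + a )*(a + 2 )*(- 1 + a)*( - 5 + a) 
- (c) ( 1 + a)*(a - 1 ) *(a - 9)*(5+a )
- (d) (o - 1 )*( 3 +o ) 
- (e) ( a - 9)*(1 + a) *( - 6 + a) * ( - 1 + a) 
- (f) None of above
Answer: a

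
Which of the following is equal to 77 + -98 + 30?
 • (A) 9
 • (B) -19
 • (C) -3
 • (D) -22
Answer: A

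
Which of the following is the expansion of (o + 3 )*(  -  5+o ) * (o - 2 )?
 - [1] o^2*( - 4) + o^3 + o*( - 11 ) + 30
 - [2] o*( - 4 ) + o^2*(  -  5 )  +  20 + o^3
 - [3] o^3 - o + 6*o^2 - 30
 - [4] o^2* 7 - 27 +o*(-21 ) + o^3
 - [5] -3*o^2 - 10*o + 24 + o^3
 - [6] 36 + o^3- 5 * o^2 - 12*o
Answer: 1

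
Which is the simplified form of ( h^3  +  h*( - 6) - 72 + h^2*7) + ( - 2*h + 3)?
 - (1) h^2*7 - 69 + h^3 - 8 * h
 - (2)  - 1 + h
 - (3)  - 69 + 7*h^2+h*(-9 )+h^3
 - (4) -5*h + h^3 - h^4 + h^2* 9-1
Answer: 1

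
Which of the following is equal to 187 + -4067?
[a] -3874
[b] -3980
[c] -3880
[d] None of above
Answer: c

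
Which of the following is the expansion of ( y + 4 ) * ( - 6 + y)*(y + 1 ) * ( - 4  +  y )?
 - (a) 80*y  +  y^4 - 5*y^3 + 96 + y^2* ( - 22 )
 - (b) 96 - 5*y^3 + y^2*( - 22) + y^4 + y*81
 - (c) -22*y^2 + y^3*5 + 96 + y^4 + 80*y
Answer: a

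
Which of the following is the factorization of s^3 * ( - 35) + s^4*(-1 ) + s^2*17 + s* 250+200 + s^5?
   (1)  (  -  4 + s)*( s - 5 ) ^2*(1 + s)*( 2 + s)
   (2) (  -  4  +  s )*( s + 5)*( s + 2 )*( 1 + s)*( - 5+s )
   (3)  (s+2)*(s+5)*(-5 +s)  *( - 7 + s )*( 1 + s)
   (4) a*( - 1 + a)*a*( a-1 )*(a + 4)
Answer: 2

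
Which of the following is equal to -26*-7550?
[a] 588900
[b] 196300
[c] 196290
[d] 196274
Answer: b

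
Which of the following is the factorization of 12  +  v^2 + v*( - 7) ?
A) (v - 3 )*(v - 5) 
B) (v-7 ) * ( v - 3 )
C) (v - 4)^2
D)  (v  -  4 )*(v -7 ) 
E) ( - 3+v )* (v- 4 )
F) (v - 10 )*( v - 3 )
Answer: E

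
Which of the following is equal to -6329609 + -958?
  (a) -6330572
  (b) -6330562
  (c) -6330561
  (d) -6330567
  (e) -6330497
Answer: d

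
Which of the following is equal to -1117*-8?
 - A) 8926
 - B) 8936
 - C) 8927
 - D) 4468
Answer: B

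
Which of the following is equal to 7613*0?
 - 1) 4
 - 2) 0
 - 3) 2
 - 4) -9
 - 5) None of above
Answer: 2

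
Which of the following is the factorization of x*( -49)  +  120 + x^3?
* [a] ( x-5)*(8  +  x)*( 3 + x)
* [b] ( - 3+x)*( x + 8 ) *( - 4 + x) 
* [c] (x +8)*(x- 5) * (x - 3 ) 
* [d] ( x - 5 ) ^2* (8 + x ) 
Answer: c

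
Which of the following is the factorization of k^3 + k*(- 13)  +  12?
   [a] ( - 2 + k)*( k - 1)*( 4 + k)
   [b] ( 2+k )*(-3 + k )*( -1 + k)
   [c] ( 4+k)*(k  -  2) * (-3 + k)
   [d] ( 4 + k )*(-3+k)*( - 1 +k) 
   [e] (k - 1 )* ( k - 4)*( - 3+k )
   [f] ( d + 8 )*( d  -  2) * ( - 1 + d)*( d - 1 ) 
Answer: d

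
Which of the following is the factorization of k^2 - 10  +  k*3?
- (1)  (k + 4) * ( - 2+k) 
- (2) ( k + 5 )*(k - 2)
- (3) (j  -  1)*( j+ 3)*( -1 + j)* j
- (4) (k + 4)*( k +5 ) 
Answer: 2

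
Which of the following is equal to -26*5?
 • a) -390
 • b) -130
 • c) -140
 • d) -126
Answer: b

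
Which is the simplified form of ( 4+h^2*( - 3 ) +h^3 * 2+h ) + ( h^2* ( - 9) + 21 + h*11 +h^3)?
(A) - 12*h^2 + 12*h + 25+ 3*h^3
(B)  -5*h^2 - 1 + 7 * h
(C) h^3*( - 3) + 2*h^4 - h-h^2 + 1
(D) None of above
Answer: A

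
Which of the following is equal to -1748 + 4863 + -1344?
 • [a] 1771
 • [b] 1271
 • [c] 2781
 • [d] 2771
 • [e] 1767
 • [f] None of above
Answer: a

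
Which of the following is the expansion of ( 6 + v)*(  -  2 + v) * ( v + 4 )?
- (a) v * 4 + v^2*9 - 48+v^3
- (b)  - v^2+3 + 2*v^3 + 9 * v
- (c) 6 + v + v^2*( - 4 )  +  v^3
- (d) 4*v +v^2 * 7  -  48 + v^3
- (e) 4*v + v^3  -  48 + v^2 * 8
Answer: e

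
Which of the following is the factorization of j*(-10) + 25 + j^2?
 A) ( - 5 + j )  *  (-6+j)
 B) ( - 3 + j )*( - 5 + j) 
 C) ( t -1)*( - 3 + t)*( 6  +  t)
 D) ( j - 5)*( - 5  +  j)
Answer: D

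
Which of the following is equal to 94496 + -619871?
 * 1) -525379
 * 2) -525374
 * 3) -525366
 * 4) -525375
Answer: 4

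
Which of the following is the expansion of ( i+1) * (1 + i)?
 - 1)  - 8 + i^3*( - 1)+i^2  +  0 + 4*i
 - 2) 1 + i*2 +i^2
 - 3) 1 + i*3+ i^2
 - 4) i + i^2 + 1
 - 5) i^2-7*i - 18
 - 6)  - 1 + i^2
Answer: 2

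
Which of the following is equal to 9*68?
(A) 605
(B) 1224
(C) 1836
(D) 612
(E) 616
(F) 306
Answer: D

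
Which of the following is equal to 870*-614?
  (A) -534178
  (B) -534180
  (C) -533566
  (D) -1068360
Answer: B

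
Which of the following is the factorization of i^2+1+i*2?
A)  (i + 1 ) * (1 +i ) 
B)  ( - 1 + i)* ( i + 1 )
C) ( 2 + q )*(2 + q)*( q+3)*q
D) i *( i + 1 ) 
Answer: A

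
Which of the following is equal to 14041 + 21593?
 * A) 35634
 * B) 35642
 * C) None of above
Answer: A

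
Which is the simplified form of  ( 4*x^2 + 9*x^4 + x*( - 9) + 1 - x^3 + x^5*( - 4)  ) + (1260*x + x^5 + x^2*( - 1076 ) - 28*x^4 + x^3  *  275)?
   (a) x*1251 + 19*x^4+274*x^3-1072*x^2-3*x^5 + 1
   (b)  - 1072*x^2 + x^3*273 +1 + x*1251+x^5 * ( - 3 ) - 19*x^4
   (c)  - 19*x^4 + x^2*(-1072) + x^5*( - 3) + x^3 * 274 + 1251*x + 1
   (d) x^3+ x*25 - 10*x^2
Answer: c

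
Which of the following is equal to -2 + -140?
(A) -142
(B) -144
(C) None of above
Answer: A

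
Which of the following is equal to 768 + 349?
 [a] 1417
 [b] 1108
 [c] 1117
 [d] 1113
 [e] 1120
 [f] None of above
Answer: c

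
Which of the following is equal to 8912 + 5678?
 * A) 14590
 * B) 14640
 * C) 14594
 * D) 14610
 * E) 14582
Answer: A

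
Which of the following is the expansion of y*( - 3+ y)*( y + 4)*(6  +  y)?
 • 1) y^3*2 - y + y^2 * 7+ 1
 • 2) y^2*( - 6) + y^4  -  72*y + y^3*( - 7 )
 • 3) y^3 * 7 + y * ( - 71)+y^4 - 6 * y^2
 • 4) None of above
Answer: 4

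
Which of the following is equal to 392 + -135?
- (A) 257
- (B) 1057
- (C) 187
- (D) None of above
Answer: A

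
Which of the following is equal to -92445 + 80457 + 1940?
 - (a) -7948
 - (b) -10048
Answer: b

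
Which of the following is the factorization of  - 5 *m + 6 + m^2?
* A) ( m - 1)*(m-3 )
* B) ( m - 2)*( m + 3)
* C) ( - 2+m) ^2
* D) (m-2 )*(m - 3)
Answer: D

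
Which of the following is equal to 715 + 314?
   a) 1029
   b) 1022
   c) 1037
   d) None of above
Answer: a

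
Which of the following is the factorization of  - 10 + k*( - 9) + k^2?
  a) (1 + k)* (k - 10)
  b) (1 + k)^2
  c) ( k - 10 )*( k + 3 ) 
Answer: a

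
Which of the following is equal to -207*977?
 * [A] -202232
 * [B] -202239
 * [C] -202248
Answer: B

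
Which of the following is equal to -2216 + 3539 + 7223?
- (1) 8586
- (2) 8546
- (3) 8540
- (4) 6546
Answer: 2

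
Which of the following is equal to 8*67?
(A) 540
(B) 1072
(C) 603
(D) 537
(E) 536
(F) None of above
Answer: E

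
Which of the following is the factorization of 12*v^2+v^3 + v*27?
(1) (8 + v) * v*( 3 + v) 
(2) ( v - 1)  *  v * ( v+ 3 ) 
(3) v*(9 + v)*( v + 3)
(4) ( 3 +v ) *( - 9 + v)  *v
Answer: 3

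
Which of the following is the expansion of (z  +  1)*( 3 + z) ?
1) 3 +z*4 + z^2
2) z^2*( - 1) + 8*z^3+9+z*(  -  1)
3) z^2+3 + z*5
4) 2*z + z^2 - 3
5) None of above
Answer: 1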